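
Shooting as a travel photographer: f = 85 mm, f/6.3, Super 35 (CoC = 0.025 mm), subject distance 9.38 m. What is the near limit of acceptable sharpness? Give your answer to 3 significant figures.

Hyperfocal distance H = f²/(N·c) + f = 85²/(6.3 × 0.025) + 85 = 7225/0.1575 + 85 ≈ 45958.0 mm ≈ 45.96 m.
Near limit Dn = s·(H − f)/(H + s − 2f) = 9380 × (45958.0 − 85) / (45958.0 + 9380 − 2 × 85) = 9380 × 45873.0 / 55168.0 ≈ 7799.6 mm ≈ 7.80 m.

7.80 m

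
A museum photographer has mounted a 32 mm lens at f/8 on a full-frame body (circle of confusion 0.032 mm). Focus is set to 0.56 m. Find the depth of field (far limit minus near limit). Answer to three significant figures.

150 mm

Hyperfocal distance H = f²/(N·c) + f = 32²/(8 × 0.032) + 32 = 1024/0.256 + 32 ≈ 4032.0 mm ≈ 4.032 m.
Near limit Dn = s·(H − f)/(H + s − 2f) = 560 × (4032.0 − 32) / (4032.0 + 560 − 2 × 32) = 560 × 4000.0 / 4528.0 ≈ 494.70 mm.
Far limit Df = s·(H − f)/(H − s) = 560 × (4032.0 − 32) / (4032.0 − 560) = 560 × 4000.0 / 3472.0 ≈ 645.16 mm.
Depth of field = Df − Dn = 645.16 − 494.70 ≈ 150.46 mm.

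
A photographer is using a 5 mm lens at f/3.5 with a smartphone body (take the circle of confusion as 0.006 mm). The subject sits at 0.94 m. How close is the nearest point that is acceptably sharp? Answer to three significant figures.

0.526 m

Hyperfocal distance H = f²/(N·c) + f = 5²/(3.5 × 0.006) + 5 = 25/0.021 + 5 ≈ 1195.5 mm ≈ 1.195 m.
Near limit Dn = s·(H − f)/(H + s − 2f) = 940 × (1195.5 − 5) / (1195.5 + 940 − 2 × 5) = 940 × 1190.5 / 2125.5 ≈ 526.49 mm ≈ 0.526 m.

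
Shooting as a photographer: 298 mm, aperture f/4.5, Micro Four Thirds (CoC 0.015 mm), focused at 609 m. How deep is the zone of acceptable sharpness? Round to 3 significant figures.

717 m

Hyperfocal distance H = f²/(N·c) + f = 298²/(4.5 × 0.015) + 298 = 88804/0.0675 + 298 ≈ 1315912.8 mm ≈ 1316 m.
Near limit Dn = s·(H − f)/(H + s − 2f) = 609000 × (1315912.8 − 298) / (1315912.8 + 609000 − 2 × 298) = 609000 × 1315614.8 / 1924316.8 ≈ 416360 mm.
Far limit Df = s·(H − f)/(H − s) = 609000 × (1315912.8 − 298) / (1315912.8 − 609000) = 609000 × 1315614.8 / 706912.8 ≈ 1133392 mm.
Depth of field = Df − Dn = 1133392 − 416360 ≈ 717032 mm ≈ 717 m.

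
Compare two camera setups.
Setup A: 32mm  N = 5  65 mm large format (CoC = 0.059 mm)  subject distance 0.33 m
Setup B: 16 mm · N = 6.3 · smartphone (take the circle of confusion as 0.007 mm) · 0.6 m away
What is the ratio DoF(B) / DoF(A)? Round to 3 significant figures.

2.14

Setup A: H = 32²/(5×0.059) + 32 ≈ 3503.2 mm; DoF = Df − Dn = 360.991 − 303.909 ≈ 57.082 mm.
Setup B: H = 16²/(6.3×0.007) + 16 ≈ 5821.0 mm; DoF = Df − Dn = 667.11 − 545.16 ≈ 121.95 mm.
Ratio = 121.95 / 57.082 ≈ 2.14.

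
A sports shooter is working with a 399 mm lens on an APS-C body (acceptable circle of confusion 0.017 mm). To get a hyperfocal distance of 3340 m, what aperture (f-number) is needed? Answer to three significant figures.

f/2.80

Rearrange H = f²/(N·c) + f for N: N = f² / ((H − f)·c).
N = 399² / ((3340000 − 399) × 0.017) = 159201 / 56773 ≈ 2.80.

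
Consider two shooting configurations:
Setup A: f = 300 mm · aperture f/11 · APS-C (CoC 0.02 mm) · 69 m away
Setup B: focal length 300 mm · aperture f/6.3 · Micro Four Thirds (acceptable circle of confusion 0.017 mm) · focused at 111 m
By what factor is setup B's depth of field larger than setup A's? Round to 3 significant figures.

Setup A: H = 300²/(11×0.02) + 300 ≈ 409390.9 mm; DoF = Df − Dn = 82926 − 59079 ≈ 23847 mm.
Setup B: H = 300²/(6.3×0.017) + 300 ≈ 840636.1 mm; DoF = Df − Dn = 127841 − 98080 ≈ 29761 mm.
Ratio = 29761 / 23847 ≈ 1.25.

1.25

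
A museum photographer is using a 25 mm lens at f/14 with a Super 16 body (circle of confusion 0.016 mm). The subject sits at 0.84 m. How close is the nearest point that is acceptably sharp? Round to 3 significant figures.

Hyperfocal distance H = f²/(N·c) + f = 25²/(14 × 0.016) + 25 = 625/0.224 + 25 ≈ 2815.2 mm ≈ 2.815 m.
Near limit Dn = s·(H − f)/(H + s − 2f) = 840 × (2815.2 − 25) / (2815.2 + 840 − 2 × 25) = 840 × 2790.2 / 3605.2 ≈ 650.11 mm ≈ 0.650 m.

0.650 m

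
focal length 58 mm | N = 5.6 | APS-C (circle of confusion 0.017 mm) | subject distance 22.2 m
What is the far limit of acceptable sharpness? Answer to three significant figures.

Hyperfocal distance H = f²/(N·c) + f = 58²/(5.6 × 0.017) + 58 = 3364/0.0952 + 58 ≈ 35394.1 mm ≈ 35.39 m.
Far limit Df = s·(H − f)/(H − s) = 22200 × (35394.1 − 58) / (35394.1 − 22200) = 22200 × 35336.1 / 13194.1 ≈ 59455 mm ≈ 59.5 m.

59.5 m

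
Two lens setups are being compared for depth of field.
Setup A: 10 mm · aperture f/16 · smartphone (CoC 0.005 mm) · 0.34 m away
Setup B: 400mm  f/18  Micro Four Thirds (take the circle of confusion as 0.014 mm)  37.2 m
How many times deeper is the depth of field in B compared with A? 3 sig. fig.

Setup A: H = 10²/(16×0.005) + 10 ≈ 1260.0 mm; DoF = Df − Dn = 461.96 − 268.99 ≈ 192.97 mm.
Setup B: H = 400²/(18×0.014) + 400 ≈ 635320.6 mm; DoF = Df − Dn = 39488.8 − 35162.0 ≈ 4326.8 mm.
Ratio = 4326.8 / 192.97 ≈ 22.4.

22.4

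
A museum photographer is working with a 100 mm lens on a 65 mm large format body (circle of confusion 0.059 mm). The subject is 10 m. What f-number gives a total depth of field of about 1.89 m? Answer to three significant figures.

f/1.60

Write h = H − f = f²/(N·c). The thin-lens limits are Dn = s·h/(h + (s−f)) and Df = s·h/(h − (s−f)), so DoF = Df − Dn = 2·s·(s−f)·h / (h² − (s−f)²).
That is a quadratic in h: DoF·h² − 2·s·(s−f)·h − DoF·(s−f)² = 0 ⇒ h = (s−f)·(s + √(s² + DoF²)) / DoF = 9900 × (10000 + √(10000² + 1890²)) / 1890 = 9900 × (10000 + 10177.0) / 1890 ≈ 105689 mm.
Then N = f²/(c·h) = 100² / (0.059 × 105689) = 10000 / 6235.7 ≈ 1.60.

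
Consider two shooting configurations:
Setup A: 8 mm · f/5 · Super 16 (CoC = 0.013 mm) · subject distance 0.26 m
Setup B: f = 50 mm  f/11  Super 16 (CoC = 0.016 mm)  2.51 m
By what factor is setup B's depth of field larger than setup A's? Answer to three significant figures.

Setup A: H = 8²/(5×0.013) + 8 ≈ 992.6 mm; DoF = Df − Dn = 349.43 − 207.02 ≈ 142.41 mm.
Setup B: H = 50²/(11×0.016) + 50 ≈ 14254.5 mm; DoF = Df − Dn = 3035.74 − 2139.48 ≈ 896.26 mm.
Ratio = 896.26 / 142.41 ≈ 6.29.

6.29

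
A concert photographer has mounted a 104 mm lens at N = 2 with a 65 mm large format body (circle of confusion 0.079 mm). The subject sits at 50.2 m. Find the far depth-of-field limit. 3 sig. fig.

187 m

Hyperfocal distance H = f²/(N·c) + f = 104²/(2 × 0.079) + 104 = 10816/0.158 + 104 ≈ 68559.7 mm ≈ 68.56 m.
Far limit Df = s·(H − f)/(H − s) = 50200 × (68559.7 − 104) / (68559.7 − 50200) = 50200 × 68455.7 / 18359.7 ≈ 187175 mm ≈ 187 m.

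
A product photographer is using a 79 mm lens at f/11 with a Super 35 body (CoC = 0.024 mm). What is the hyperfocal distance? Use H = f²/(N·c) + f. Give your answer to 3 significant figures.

Hyperfocal distance H = f²/(N·c) + f = 79²/(11 × 0.024) + 79 = 6241/0.264 + 79 ≈ 23719.2 mm ≈ 23.7 m.

23.7 m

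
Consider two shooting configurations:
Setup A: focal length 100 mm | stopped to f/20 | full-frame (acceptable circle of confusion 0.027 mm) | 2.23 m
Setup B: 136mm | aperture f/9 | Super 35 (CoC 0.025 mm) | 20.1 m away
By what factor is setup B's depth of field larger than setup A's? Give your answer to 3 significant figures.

20.0

Setup A: H = 100²/(20×0.027) + 100 ≈ 18618.5 mm; DoF = Df − Dn = 2519.83 − 1999.96 ≈ 519.87 mm.
Setup B: H = 136²/(9×0.025) + 136 ≈ 82340.4 mm; DoF = Df − Dn = 26547 − 16172 ≈ 10375 mm.
Ratio = 10375 / 519.87 ≈ 20.0.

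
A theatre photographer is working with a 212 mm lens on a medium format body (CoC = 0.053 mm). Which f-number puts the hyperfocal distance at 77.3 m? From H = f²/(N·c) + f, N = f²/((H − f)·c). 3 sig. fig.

f/11

Rearrange H = f²/(N·c) + f for N: N = f² / ((H − f)·c).
N = 212² / ((77300 − 212) × 0.053) = 44944 / 4086 ≈ 11.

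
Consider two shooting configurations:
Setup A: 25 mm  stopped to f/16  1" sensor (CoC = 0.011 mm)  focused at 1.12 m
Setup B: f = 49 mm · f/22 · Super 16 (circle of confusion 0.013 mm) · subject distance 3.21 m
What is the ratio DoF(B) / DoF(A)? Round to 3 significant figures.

Setup A: H = 25²/(16×0.011) + 25 ≈ 3576.1 mm; DoF = Df − Dn = 1619.32 − 856.04 ≈ 763.28 mm.
Setup B: H = 49²/(22×0.013) + 49 ≈ 8444.1 mm; DoF = Df − Dn = 5148.6 − 2332.0 ≈ 2816.6 mm.
Ratio = 2816.6 / 763.28 ≈ 3.69.

3.69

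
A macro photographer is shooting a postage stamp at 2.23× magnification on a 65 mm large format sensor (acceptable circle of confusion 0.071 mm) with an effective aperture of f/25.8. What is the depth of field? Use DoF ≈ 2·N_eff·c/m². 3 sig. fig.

At magnification m, DoF ≈ 2·N_eff·c/m² = 2 × 25.8 × 0.071 / 2.23² = 3.664 / 4.973 ≈ 0.737 mm.

0.737 mm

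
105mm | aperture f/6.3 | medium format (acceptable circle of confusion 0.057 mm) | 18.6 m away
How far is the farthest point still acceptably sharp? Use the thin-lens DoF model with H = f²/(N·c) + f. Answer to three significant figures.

Hyperfocal distance H = f²/(N·c) + f = 105²/(6.3 × 0.057) + 105 = 11025/0.3591 + 105 ≈ 30806.8 mm ≈ 30.81 m.
Far limit Df = s·(H − f)/(H − s) = 18600 × (30806.8 − 105) / (30806.8 − 18600) = 18600 × 30701.8 / 12206.8 ≈ 46782 mm ≈ 46.8 m.

46.8 m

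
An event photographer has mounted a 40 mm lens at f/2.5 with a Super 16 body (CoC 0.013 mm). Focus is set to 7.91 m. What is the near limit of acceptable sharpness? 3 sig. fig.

Hyperfocal distance H = f²/(N·c) + f = 40²/(2.5 × 0.013) + 40 = 1600/0.0325 + 40 ≈ 49270.8 mm ≈ 49.27 m.
Near limit Dn = s·(H − f)/(H + s − 2f) = 7910 × (49270.8 − 40) / (49270.8 + 7910 − 2 × 40) = 7910 × 49230.8 / 57100.8 ≈ 6819.8 mm ≈ 6.82 m.

6.82 m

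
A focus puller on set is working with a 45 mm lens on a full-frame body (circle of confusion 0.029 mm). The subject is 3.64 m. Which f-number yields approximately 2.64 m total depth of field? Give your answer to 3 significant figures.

f/6.30

Write h = H − f = f²/(N·c). The thin-lens limits are Dn = s·h/(h + (s−f)) and Df = s·h/(h − (s−f)), so DoF = Df − Dn = 2·s·(s−f)·h / (h² − (s−f)²).
That is a quadratic in h: DoF·h² − 2·s·(s−f)·h − DoF·(s−f)² = 0 ⇒ h = (s−f)·(s + √(s² + DoF²)) / DoF = 3595 × (3640 + √(3640² + 2640²)) / 2640 = 3595 × (3640 + 4496.58) / 2640 ≈ 11080 mm.
Then N = f²/(c·h) = 45² / (0.029 × 11080) = 2025 / 321.32 ≈ 6.30.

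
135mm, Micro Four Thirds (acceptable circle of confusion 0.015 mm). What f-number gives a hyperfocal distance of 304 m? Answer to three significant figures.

Rearrange H = f²/(N·c) + f for N: N = f² / ((H − f)·c).
N = 135² / ((304000 − 135) × 0.015) = 18225 / 4558 ≈ 4.

f/4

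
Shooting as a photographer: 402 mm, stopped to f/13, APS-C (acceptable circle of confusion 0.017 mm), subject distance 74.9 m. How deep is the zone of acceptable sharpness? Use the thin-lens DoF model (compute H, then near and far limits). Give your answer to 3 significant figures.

Hyperfocal distance H = f²/(N·c) + f = 402²/(13 × 0.017) + 402 = 161604/0.221 + 402 ≈ 731641.8 mm ≈ 731.6 m.
Near limit Dn = s·(H − f)/(H + s − 2f) = 74900 × (731641.8 − 402) / (731641.8 + 74900 − 2 × 402) = 74900 × 731239.8 / 805737.8 ≈ 67975 mm.
Far limit Df = s·(H − f)/(H − s) = 74900 × (731641.8 − 402) / (731641.8 − 74900) = 74900 × 731239.8 / 656741.8 ≈ 83396 mm.
Depth of field = Df − Dn = 83396 − 67975 ≈ 15421 mm ≈ 15.4 m.

15.4 m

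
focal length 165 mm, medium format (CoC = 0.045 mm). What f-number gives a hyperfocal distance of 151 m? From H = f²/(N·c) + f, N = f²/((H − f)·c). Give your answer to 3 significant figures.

f/4.01

Rearrange H = f²/(N·c) + f for N: N = f² / ((H − f)·c).
N = 165² / ((151000 − 165) × 0.045) = 27225 / 6788 ≈ 4.01.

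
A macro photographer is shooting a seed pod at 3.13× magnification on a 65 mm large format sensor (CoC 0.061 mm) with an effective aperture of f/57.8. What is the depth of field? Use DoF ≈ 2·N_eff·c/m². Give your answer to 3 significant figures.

At magnification m, DoF ≈ 2·N_eff·c/m² = 2 × 57.8 × 0.061 / 3.13² = 7.052 / 9.797 ≈ 0.72 mm.

0.720 mm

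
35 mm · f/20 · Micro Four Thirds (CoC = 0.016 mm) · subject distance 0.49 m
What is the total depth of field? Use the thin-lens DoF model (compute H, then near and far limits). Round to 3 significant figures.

118 mm

Hyperfocal distance H = f²/(N·c) + f = 35²/(20 × 0.016) + 35 = 1225/0.32 + 35 ≈ 3863.1 mm ≈ 3.863 m.
Near limit Dn = s·(H − f)/(H + s − 2f) = 490 × (3863.1 − 35) / (3863.1 + 490 − 2 × 35) = 490 × 3828.1 / 4283.1 ≈ 437.95 mm.
Far limit Df = s·(H − f)/(H − s) = 490 × (3863.1 − 35) / (3863.1 − 490) = 490 × 3828.1 / 3373.1 ≈ 556.10 mm.
Depth of field = Df − Dn = 556.10 − 437.95 ≈ 118.15 mm.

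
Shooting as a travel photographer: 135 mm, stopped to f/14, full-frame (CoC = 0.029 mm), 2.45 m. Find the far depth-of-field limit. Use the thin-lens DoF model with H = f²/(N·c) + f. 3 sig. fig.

Hyperfocal distance H = f²/(N·c) + f = 135²/(14 × 0.029) + 135 = 18225/0.406 + 135 ≈ 45024.2 mm ≈ 45.02 m.
Far limit Df = s·(H − f)/(H − s) = 2450 × (45024.2 − 135) / (45024.2 − 2450) = 2450 × 44889.2 / 42574.2 ≈ 2583.2 mm ≈ 2.58 m.

2.58 m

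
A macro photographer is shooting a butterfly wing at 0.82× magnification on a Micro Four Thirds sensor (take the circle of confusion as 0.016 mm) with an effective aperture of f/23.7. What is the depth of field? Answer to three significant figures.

1.13 mm

At magnification m, DoF ≈ 2·N_eff·c/m² = 2 × 23.7 × 0.016 / 0.82² = 0.7584 / 0.6724 ≈ 1.13 mm.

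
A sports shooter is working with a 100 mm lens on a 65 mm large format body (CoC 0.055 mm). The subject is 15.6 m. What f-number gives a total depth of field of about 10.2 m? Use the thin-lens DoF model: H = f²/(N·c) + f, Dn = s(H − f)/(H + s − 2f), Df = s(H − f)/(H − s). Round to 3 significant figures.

f/3.49

Write h = H − f = f²/(N·c). The thin-lens limits are Dn = s·h/(h + (s−f)) and Df = s·h/(h − (s−f)), so DoF = Df − Dn = 2·s·(s−f)·h / (h² − (s−f)²).
That is a quadratic in h: DoF·h² − 2·s·(s−f)·h − DoF·(s−f)² = 0 ⇒ h = (s−f)·(s + √(s² + DoF²)) / DoF = 15500 × (15600 + √(15600² + 10200²)) / 10200 = 15500 × (15600 + 18638.7) / 10200 ≈ 52029 mm.
Then N = f²/(c·h) = 100² / (0.055 × 52029) = 10000 / 2861.6 ≈ 3.49.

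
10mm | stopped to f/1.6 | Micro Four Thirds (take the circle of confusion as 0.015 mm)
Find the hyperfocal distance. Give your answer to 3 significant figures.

Hyperfocal distance H = f²/(N·c) + f = 10²/(1.6 × 0.015) + 10 = 100/0.024 + 10 ≈ 4176.7 mm ≈ 4.18 m.

4.18 m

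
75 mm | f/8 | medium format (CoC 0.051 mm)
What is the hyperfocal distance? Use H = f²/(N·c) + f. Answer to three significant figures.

13.9 m

Hyperfocal distance H = f²/(N·c) + f = 75²/(8 × 0.051) + 75 = 5625/0.408 + 75 ≈ 13861.8 mm ≈ 13.9 m.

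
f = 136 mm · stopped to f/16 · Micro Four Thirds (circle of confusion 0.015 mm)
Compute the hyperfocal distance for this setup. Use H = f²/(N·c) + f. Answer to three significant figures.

Hyperfocal distance H = f²/(N·c) + f = 136²/(16 × 0.015) + 136 = 18496/0.24 + 136 ≈ 77202.7 mm ≈ 77.2 m.

77.2 m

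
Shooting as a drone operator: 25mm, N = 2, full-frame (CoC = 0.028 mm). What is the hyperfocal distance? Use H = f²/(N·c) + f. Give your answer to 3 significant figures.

11.2 m

Hyperfocal distance H = f²/(N·c) + f = 25²/(2 × 0.028) + 25 = 625/0.056 + 25 ≈ 11185.7 mm ≈ 11.2 m.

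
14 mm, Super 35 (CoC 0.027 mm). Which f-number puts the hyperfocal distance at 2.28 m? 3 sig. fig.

Rearrange H = f²/(N·c) + f for N: N = f² / ((H − f)·c).
N = 14² / ((2280 − 14) × 0.027) = 196 / 61.18 ≈ 3.20.

f/3.20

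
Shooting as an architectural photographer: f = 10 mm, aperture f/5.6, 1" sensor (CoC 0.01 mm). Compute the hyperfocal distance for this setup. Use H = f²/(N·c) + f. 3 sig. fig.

1.80 m

Hyperfocal distance H = f²/(N·c) + f = 10²/(5.6 × 0.01) + 10 = 100/0.056 + 10 ≈ 1795.7 mm ≈ 1.80 m.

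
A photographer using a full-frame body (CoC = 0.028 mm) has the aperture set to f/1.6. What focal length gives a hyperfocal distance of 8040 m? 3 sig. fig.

From H = f²/(N·c) + f, with f ≪ H: f ≈ √(H·N·c) = √(8040000 × 1.6 × 0.028) = √360192 ≈ 600.2 mm.
The +f correction barely moves this — solving exactly, f² + N·c·f − N·c·H = 0 ⇒ f = (−N·c + √((N·c)² + 4·N·c·H))/2 = (−0.0448 + √1440768)/2 ≈ 600.14 mm, so f ≈ 600 mm.

600 mm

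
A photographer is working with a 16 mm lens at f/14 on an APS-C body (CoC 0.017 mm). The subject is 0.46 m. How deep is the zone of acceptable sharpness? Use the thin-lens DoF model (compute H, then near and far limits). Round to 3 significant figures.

Hyperfocal distance H = f²/(N·c) + f = 16²/(14 × 0.017) + 16 = 256/0.238 + 16 ≈ 1091.6 mm ≈ 1.092 m.
Near limit Dn = s·(H − f)/(H + s − 2f) = 460 × (1091.6 − 16) / (1091.6 + 460 − 2 × 16) = 460 × 1075.6 / 1519.6 ≈ 325.60 mm.
Far limit Df = s·(H − f)/(H − s) = 460 × (1091.6 − 16) / (1091.6 − 460) = 460 × 1075.6 / 631.6 ≈ 783.35 mm.
Depth of field = Df − Dn = 783.35 − 325.60 ≈ 457.75 mm.

458 mm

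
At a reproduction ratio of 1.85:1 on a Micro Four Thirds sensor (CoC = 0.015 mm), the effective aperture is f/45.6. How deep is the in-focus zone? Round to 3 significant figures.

At magnification m, DoF ≈ 2·N_eff·c/m² = 2 × 45.6 × 0.015 / 1.85² = 1.368 / 3.423 ≈ 0.4 mm.

0.400 mm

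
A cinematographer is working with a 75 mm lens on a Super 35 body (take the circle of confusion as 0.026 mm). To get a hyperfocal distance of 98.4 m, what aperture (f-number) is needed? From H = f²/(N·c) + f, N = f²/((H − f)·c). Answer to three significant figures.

f/2.20

Rearrange H = f²/(N·c) + f for N: N = f² / ((H − f)·c).
N = 75² / ((98400 − 75) × 0.026) = 5625 / 2556 ≈ 2.20.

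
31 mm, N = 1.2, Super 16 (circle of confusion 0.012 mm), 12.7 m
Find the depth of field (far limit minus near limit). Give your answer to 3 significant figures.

5.00 m

Hyperfocal distance H = f²/(N·c) + f = 31²/(1.2 × 0.012) + 31 = 961/0.0144 + 31 ≈ 66767.1 mm ≈ 66.77 m.
Near limit Dn = s·(H − f)/(H + s − 2f) = 12700 × (66767.1 − 31) / (66767.1 + 12700 − 2 × 31) = 12700 × 66736.1 / 79405.1 ≈ 10673.7 mm.
Far limit Df = s·(H − f)/(H − s) = 12700 × (66767.1 − 31) / (66767.1 − 12700) = 12700 × 66736.1 / 54067.1 ≈ 15675.9 mm.
Depth of field = Df − Dn = 15675.9 − 10673.7 ≈ 5002.2 mm ≈ 5.00 m.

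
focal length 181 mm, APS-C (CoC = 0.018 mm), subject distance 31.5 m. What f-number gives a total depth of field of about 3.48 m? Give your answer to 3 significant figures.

f/3.20

Write h = H − f = f²/(N·c). The thin-lens limits are Dn = s·h/(h + (s−f)) and Df = s·h/(h − (s−f)), so DoF = Df − Dn = 2·s·(s−f)·h / (h² − (s−f)²).
That is a quadratic in h: DoF·h² − 2·s·(s−f)·h − DoF·(s−f)² = 0 ⇒ h = (s−f)·(s + √(s² + DoF²)) / DoF = 31319 × (31500 + √(31500² + 3480²)) / 3480 = 31319 × (31500 + 31691.6) / 3480 ≈ 568707 mm.
Then N = f²/(c·h) = 181² / (0.018 × 568707) = 32761 / 10237 ≈ 3.20.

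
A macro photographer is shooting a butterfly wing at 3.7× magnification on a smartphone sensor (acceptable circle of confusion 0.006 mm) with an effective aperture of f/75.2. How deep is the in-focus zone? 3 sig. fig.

0.0659 mm

At magnification m, DoF ≈ 2·N_eff·c/m² = 2 × 75.2 × 0.006 / 3.7² = 0.9024 / 13.69 ≈ 0.0659 mm.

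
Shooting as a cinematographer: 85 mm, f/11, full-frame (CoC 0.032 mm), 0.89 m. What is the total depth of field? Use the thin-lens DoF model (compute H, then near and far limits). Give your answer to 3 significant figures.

69.9 mm

Hyperfocal distance H = f²/(N·c) + f = 85²/(11 × 0.032) + 85 = 7225/0.352 + 85 ≈ 20610.6 mm ≈ 20.61 m.
Near limit Dn = s·(H − f)/(H + s − 2f) = 890 × (20610.6 − 85) / (20610.6 + 890 − 2 × 85) = 890 × 20525.6 / 21330.6 ≈ 856.412 mm.
Far limit Df = s·(H − f)/(H − s) = 890 × (20610.6 − 85) / (20610.6 − 890) = 890 × 20525.6 / 19720.6 ≈ 926.330 mm.
Depth of field = Df − Dn = 926.330 − 856.412 ≈ 69.918 mm.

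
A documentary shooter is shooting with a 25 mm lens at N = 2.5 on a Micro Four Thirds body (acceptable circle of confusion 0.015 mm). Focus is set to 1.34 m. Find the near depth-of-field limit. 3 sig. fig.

Hyperfocal distance H = f²/(N·c) + f = 25²/(2.5 × 0.015) + 25 = 625/0.0375 + 25 ≈ 16691.7 mm ≈ 16.69 m.
Near limit Dn = s·(H − f)/(H + s − 2f) = 1340 × (16691.7 − 25) / (16691.7 + 1340 − 2 × 25) = 1340 × 16666.7 / 17981.7 ≈ 1242.0 mm ≈ 1.24 m.

1.24 m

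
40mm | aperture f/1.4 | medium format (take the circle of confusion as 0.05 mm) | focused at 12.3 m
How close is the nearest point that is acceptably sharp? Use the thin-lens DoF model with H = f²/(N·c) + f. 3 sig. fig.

Hyperfocal distance H = f²/(N·c) + f = 40²/(1.4 × 0.05) + 40 = 1600/0.07 + 40 ≈ 22897.1 mm ≈ 22.90 m.
Near limit Dn = s·(H − f)/(H + s − 2f) = 12300 × (22897.1 − 40) / (22897.1 + 12300 − 2 × 40) = 12300 × 22857.1 / 35117.1 ≈ 8005.9 mm ≈ 8.01 m.

8.01 m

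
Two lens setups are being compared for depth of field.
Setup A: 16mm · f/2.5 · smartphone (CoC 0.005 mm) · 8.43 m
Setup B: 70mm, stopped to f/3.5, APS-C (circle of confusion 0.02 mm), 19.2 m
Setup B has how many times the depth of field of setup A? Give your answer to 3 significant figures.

Setup A: H = 16²/(2.5×0.005) + 16 ≈ 20496.0 mm; DoF = Df − Dn = 14308.5 − 5975.2 ≈ 8333.3 mm.
Setup B: H = 70²/(3.5×0.02) + 70 ≈ 70070.0 mm; DoF = Df − Dn = 26420 − 15079 ≈ 11341 mm.
Ratio = 11341 / 8333.3 ≈ 1.36.

1.36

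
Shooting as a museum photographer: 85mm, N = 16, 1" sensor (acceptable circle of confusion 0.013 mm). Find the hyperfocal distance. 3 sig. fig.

34.8 m

Hyperfocal distance H = f²/(N·c) + f = 85²/(16 × 0.013) + 85 = 7225/0.208 + 85 ≈ 34820.6 mm ≈ 34.8 m.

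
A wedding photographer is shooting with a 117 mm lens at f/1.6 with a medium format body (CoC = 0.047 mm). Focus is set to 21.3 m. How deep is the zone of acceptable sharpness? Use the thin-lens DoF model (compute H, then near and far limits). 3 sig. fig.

5.03 m

Hyperfocal distance H = f²/(N·c) + f = 117²/(1.6 × 0.047) + 117 = 13689/0.0752 + 117 ≈ 182151.6 mm ≈ 182.2 m.
Near limit Dn = s·(H − f)/(H + s − 2f) = 21300 × (182151.6 − 117) / (182151.6 + 21300 − 2 × 117) = 21300 × 182034.6 / 203217.6 ≈ 19079.7 mm.
Far limit Df = s·(H − f)/(H − s) = 21300 × (182151.6 − 117) / (182151.6 − 21300) = 21300 × 182034.6 / 160851.6 ≈ 24105.1 mm.
Depth of field = Df − Dn = 24105.1 − 19079.7 ≈ 5025.4 mm ≈ 5.03 m.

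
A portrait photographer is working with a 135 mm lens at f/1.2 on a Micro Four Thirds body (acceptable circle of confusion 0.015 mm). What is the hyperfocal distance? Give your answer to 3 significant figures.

Hyperfocal distance H = f²/(N·c) + f = 135²/(1.2 × 0.015) + 135 = 18225/0.018 + 135 ≈ 1012635.0 mm ≈ 1010 m.

1010 m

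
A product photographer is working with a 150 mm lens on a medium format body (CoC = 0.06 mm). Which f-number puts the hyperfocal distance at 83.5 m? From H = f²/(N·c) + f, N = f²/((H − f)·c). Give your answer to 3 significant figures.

Rearrange H = f²/(N·c) + f for N: N = f² / ((H − f)·c).
N = 150² / ((83500 − 150) × 0.06) = 22500 / 5001 ≈ 4.50.

f/4.50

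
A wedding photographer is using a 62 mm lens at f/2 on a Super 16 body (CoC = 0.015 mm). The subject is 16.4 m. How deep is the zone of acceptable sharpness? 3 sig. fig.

4.25 m

Hyperfocal distance H = f²/(N·c) + f = 62²/(2 × 0.015) + 62 = 3844/0.03 + 62 ≈ 128195.3 mm ≈ 128.2 m.
Near limit Dn = s·(H − f)/(H + s − 2f) = 16400 × (128195.3 − 62) / (128195.3 + 16400 − 2 × 62) = 16400 × 128133.3 / 144471.3 ≈ 14545.4 mm.
Far limit Df = s·(H − f)/(H − s) = 16400 × (128195.3 − 62) / (128195.3 − 16400) = 16400 × 128133.3 / 111795.3 ≈ 18796.7 mm.
Depth of field = Df − Dn = 18796.7 − 14545.4 ≈ 4251.3 mm ≈ 4.25 m.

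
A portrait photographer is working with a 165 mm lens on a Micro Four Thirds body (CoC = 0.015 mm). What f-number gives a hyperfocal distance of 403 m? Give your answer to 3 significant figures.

f/4.51

Rearrange H = f²/(N·c) + f for N: N = f² / ((H − f)·c).
N = 165² / ((403000 − 165) × 0.015) = 27225 / 6043 ≈ 4.51.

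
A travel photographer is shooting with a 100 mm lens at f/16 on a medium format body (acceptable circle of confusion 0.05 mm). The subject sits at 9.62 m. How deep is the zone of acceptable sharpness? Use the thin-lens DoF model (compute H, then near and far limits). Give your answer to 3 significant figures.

34.9 m

Hyperfocal distance H = f²/(N·c) + f = 100²/(16 × 0.05) + 100 = 10000/0.8 + 100 ≈ 12600.0 mm ≈ 12.60 m.
Near limit Dn = s·(H − f)/(H + s − 2f) = 9620 × (12600.0 − 100) / (12600.0 + 9620 − 2 × 100) = 9620 × 12500.0 / 22020.0 ≈ 5461 mm.
Far limit Df = s·(H − f)/(H − s) = 9620 × (12600.0 − 100) / (12600.0 − 9620) = 9620 × 12500.0 / 2980.0 ≈ 40352 mm.
Depth of field = Df − Dn = 40352 − 5461 ≈ 34891 mm ≈ 34.9 m.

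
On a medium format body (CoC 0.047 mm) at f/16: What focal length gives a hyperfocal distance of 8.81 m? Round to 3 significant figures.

From H = f²/(N·c) + f, with f ≪ H: f ≈ √(H·N·c) = √(8810 × 16 × 0.047) = √6625.1 ≈ 81.39 mm.
Exact: f² + N·c·f − N·c·H = 0 ⇒ f = (−N·c + √((N·c)² + 4·N·c·H))/2 = (−0.752 + √26501)/2 ≈ 81.020 mm ≈ 81.0 mm.

81.0 mm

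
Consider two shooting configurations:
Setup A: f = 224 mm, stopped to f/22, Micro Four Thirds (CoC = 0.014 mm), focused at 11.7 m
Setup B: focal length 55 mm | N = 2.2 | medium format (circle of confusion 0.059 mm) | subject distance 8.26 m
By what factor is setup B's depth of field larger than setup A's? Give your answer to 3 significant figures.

4.01

Setup A: H = 224²/(22×0.014) + 224 ≈ 163133.1 mm; DoF = Df − Dn = 12586.7 − 10930.0 ≈ 1656.7 mm.
Setup B: H = 55²/(2.2×0.059) + 55 ≈ 23360.1 mm; DoF = Df − Dn = 12748.3 − 6109.2 ≈ 6639.1 mm.
Ratio = 6639.1 / 1656.7 ≈ 4.01.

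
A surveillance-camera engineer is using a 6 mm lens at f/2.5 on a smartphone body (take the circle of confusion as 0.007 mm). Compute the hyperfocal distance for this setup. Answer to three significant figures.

2.06 m

Hyperfocal distance H = f²/(N·c) + f = 6²/(2.5 × 0.007) + 6 = 36/0.0175 + 6 ≈ 2063.1 mm ≈ 2.06 m.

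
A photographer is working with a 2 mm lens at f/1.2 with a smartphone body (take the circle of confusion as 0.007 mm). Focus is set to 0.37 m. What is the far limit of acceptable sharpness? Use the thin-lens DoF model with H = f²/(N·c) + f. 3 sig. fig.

1.63 m

Hyperfocal distance H = f²/(N·c) + f = 2²/(1.2 × 0.007) + 2 = 4/0.0084 + 2 ≈ 478.2 mm ≈ 0.478 m.
Far limit Df = s·(H − f)/(H − s) = 370 × (478.2 − 2) / (478.2 − 370) = 370 × 476.2 / 108.2 ≈ 1628.5 mm ≈ 1.63 m.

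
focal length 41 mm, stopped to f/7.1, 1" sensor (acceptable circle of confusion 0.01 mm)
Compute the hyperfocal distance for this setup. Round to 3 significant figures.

23.7 m

Hyperfocal distance H = f²/(N·c) + f = 41²/(7.1 × 0.01) + 41 = 1681/0.071 + 41 ≈ 23717.1 mm ≈ 23.7 m.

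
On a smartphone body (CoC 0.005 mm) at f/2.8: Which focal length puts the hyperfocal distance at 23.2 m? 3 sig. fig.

18.0 mm

From H = f²/(N·c) + f, with f ≪ H: f ≈ √(H·N·c) = √(23200 × 2.8 × 0.005) = √324.80 ≈ 18.02 mm.
The +f correction barely moves this — solving exactly, f² + N·c·f − N·c·H = 0 ⇒ f = (−N·c + √((N·c)² + 4·N·c·H))/2 = (−0.014 + √1299.2)/2 ≈ 18.015 mm, so f ≈ 18.0 mm.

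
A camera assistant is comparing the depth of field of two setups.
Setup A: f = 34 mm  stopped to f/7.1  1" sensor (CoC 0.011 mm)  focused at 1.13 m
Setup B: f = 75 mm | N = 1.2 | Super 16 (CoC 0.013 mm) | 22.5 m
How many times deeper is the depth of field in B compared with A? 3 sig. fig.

16.7

Setup A: H = 34²/(7.1×0.011) + 34 ≈ 14835.5 mm; DoF = Df − Dn = 1220.36 − 1052.10 ≈ 168.26 mm.
Setup B: H = 75²/(1.2×0.013) + 75 ≈ 360651.9 mm; DoF = Df − Dn = 23992.1 − 21182.6 ≈ 2809.5 mm.
Ratio = 2809.5 / 168.26 ≈ 16.7.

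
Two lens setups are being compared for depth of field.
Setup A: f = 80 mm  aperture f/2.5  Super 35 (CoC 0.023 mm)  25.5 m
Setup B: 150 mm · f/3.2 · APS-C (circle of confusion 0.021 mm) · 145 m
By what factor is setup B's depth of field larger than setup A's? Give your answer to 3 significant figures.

12.6

Setup A: H = 80²/(2.5×0.023) + 80 ≈ 111384.3 mm; DoF = Df − Dn = 33047 − 20759 ≈ 12288 mm.
Setup B: H = 150²/(3.2×0.021) + 150 ≈ 334971.4 mm; DoF = Df − Dn = 255560 − 101213 ≈ 154347 mm.
Ratio = 154347 / 12288 ≈ 12.6.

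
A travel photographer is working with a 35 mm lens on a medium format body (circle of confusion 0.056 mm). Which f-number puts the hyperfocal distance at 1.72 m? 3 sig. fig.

Rearrange H = f²/(N·c) + f for N: N = f² / ((H − f)·c).
N = 35² / ((1720 − 35) × 0.056) = 1225 / 94.36 ≈ 13.

f/13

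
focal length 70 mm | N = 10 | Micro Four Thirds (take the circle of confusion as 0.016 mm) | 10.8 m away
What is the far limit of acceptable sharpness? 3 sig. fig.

16.6 m

Hyperfocal distance H = f²/(N·c) + f = 70²/(10 × 0.016) + 70 = 4900/0.16 + 70 ≈ 30695.0 mm ≈ 30.70 m.
Far limit Df = s·(H − f)/(H − s) = 10800 × (30695.0 − 70) / (30695.0 − 10800) = 10800 × 30625.0 / 19895.0 ≈ 16625 mm ≈ 16.6 m.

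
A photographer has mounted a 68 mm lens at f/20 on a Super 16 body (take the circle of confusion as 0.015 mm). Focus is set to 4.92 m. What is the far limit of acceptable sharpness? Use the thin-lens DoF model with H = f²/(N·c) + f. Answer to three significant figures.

Hyperfocal distance H = f²/(N·c) + f = 68²/(20 × 0.015) + 68 = 4624/0.3 + 68 ≈ 15481.3 mm ≈ 15.48 m.
Far limit Df = s·(H − f)/(H − s) = 4920 × (15481.3 − 68) / (15481.3 − 4920) = 4920 × 15413.3 / 10561.3 ≈ 7180.3 mm ≈ 7.18 m.

7.18 m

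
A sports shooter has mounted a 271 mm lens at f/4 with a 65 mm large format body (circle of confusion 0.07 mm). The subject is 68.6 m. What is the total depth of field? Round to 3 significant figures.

Hyperfocal distance H = f²/(N·c) + f = 271²/(4 × 0.07) + 271 = 73441/0.28 + 271 ≈ 262560.3 mm ≈ 262.6 m.
Near limit Dn = s·(H − f)/(H + s − 2f) = 68600 × (262560.3 − 271) / (262560.3 + 68600 − 2 × 271) = 68600 × 262289.3 / 330618.3 ≈ 54422 mm.
Far limit Df = s·(H − f)/(H − s) = 68600 × (262560.3 − 271) / (262560.3 − 68600) = 68600 × 262289.3 / 193960.3 ≈ 92767 mm.
Depth of field = Df − Dn = 92767 − 54422 ≈ 38345 mm ≈ 38.3 m.

38.3 m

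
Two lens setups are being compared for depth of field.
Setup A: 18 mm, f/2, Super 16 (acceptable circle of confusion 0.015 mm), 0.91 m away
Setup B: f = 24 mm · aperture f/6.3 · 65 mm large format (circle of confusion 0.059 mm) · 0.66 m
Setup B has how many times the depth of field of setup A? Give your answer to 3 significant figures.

Setup A: H = 18²/(2×0.015) + 18 ≈ 10818.0 mm; DoF = Df − Dn = 991.93 − 840.57 ≈ 151.36 mm.
Setup B: H = 24²/(6.3×0.059) + 24 ≈ 1573.6 mm; DoF = Df − Dn = 1119.44 − 467.95 ≈ 651.49 mm.
Ratio = 651.49 / 151.36 ≈ 4.30.

4.30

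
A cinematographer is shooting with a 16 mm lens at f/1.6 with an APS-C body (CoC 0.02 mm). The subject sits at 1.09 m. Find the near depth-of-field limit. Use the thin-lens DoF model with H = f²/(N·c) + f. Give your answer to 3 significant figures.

0.961 m

Hyperfocal distance H = f²/(N·c) + f = 16²/(1.6 × 0.02) + 16 = 256/0.032 + 16 ≈ 8016.0 mm ≈ 8.016 m.
Near limit Dn = s·(H − f)/(H + s − 2f) = 1090 × (8016.0 − 16) / (8016.0 + 1090 − 2 × 16) = 1090 × 8000.0 / 9074.0 ≈ 960.99 mm ≈ 0.961 m.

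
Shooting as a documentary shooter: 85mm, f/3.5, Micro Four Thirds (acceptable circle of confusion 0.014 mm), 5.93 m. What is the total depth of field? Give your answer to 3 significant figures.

471 mm

Hyperfocal distance H = f²/(N·c) + f = 85²/(3.5 × 0.014) + 85 = 7225/0.049 + 85 ≈ 147534.0 mm ≈ 147.5 m.
Near limit Dn = s·(H − f)/(H + s − 2f) = 5930 × (147534.0 − 85) / (147534.0 + 5930 − 2 × 85) = 5930 × 147449.0 / 153294.0 ≈ 5703.89 mm.
Far limit Df = s·(H − f)/(H − s) = 5930 × (147534.0 − 85) / (147534.0 − 5930) = 5930 × 147449.0 / 141604.0 ≈ 6174.77 mm.
Depth of field = Df − Dn = 6174.77 − 5703.89 ≈ 470.88 mm.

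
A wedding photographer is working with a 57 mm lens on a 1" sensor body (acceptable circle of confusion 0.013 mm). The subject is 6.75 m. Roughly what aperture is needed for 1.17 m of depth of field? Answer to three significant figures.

f/3.21

Write h = H − f = f²/(N·c). The thin-lens limits are Dn = s·h/(h + (s−f)) and Df = s·h/(h − (s−f)), so DoF = Df − Dn = 2·s·(s−f)·h / (h² − (s−f)²).
That is a quadratic in h: DoF·h² − 2·s·(s−f)·h − DoF·(s−f)² = 0 ⇒ h = (s−f)·(s + √(s² + DoF²)) / DoF = 6693 × (6750 + √(6750² + 1170²)) / 1170 = 6693 × (6750 + 6850.65) / 1170 ≈ 77803 mm.
Then N = f²/(c·h) = 57² / (0.013 × 77803) = 3249 / 1011.4 ≈ 3.21.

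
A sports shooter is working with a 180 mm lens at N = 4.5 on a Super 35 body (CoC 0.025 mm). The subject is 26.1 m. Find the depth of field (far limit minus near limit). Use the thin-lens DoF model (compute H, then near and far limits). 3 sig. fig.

Hyperfocal distance H = f²/(N·c) + f = 180²/(4.5 × 0.025) + 180 = 32400/0.1125 + 180 ≈ 288180.0 mm ≈ 288.2 m.
Near limit Dn = s·(H − f)/(H + s − 2f) = 26100 × (288180.0 − 180) / (288180.0 + 26100 − 2 × 180) = 26100 × 288000.0 / 313920.0 ≈ 23945.0 mm.
Far limit Df = s·(H − f)/(H − s) = 26100 × (288180.0 − 180) / (288180.0 − 26100) = 26100 × 288000.0 / 262080.0 ≈ 28681.3 mm.
Depth of field = Df − Dn = 28681.3 − 23945.0 ≈ 4736.3 mm ≈ 4.74 m.

4.74 m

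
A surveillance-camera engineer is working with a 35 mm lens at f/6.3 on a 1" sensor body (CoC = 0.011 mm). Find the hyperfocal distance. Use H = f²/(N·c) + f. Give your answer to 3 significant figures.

17.7 m

Hyperfocal distance H = f²/(N·c) + f = 35²/(6.3 × 0.011) + 35 = 1225/0.0693 + 35 ≈ 17711.8 mm ≈ 17.7 m.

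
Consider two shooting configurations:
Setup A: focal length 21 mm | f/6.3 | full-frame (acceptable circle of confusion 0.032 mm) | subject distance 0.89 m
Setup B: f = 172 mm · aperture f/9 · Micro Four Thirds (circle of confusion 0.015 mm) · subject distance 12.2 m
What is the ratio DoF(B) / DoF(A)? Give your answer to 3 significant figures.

1.60

Setup A: H = 21²/(6.3×0.032) + 21 ≈ 2208.5 mm; DoF = Df − Dn = 1476.58 − 636.96 ≈ 839.62 mm.
Setup B: H = 172²/(9×0.015) + 172 ≈ 219312.7 mm; DoF = Df − Dn = 12908.5 − 11565.2 ≈ 1343.3 mm.
Ratio = 1343.3 / 839.62 ≈ 1.60.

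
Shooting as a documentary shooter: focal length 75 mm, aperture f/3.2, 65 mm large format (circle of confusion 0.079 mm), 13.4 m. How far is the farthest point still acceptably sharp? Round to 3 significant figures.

Hyperfocal distance H = f²/(N·c) + f = 75²/(3.2 × 0.079) + 75 = 5625/0.2528 + 75 ≈ 22325.8 mm ≈ 22.33 m.
Far limit Df = s·(H − f)/(H − s) = 13400 × (22325.8 − 75) / (22325.8 − 13400) = 13400 × 22250.8 / 8925.8 ≈ 33404 mm ≈ 33.4 m.

33.4 m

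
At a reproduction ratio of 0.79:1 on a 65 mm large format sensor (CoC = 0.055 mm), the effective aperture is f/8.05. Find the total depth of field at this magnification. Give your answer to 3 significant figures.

At magnification m, DoF ≈ 2·N_eff·c/m² = 2 × 8.05 × 0.055 / 0.79² = 0.8855 / 0.6241 ≈ 1.42 mm.

1.42 mm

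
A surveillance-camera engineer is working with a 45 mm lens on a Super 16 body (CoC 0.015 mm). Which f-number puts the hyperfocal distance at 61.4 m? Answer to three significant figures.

f/2.20

Rearrange H = f²/(N·c) + f for N: N = f² / ((H − f)·c).
N = 45² / ((61400 − 45) × 0.015) = 2025 / 920.3 ≈ 2.20.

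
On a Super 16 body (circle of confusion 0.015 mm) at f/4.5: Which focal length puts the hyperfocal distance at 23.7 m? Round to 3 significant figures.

From H = f²/(N·c) + f, with f ≪ H: f ≈ √(H·N·c) = √(23700 × 4.5 × 0.015) = √1599.8 ≈ 40.00 mm.
The +f correction barely moves this — solving exactly, f² + N·c·f − N·c·H = 0 ⇒ f = (−N·c + √((N·c)² + 4·N·c·H))/2 = (−0.0675 + √6399.0)/2 ≈ 39.963 mm, so f ≈ 40.0 mm.

40.0 mm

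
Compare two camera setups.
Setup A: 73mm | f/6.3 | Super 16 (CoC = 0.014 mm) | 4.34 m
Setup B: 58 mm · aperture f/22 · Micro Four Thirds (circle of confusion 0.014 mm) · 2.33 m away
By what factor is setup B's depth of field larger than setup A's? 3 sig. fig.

Setup A: H = 73²/(6.3×0.014) + 73 ≈ 60492.5 mm; DoF = Df − Dn = 4669.79 − 4053.71 ≈ 616.08 mm.
Setup B: H = 58²/(22×0.014) + 58 ≈ 10980.1 mm; DoF = Df − Dn = 2942.0 − 1928.8 ≈ 1013.2 mm.
Ratio = 1013.2 / 616.08 ≈ 1.64.

1.64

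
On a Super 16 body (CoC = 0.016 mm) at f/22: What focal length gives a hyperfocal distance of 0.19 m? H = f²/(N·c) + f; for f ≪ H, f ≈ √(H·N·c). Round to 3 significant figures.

From H = f²/(N·c) + f, with f ≪ H: f ≈ √(H·N·c) = √(190 × 22 × 0.016) = √66.880 ≈ 8.178 mm.
Exact: f² + N·c·f − N·c·H = 0 ⇒ f = (−N·c + √((N·c)² + 4·N·c·H))/2 = (−0.352 + √267.64)/2 ≈ 8.0039 mm ≈ 8.00 mm.

8.00 mm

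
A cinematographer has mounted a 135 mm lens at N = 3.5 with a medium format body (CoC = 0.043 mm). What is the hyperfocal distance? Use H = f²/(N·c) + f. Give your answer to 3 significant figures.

Hyperfocal distance H = f²/(N·c) + f = 135²/(3.5 × 0.043) + 135 = 18225/0.1505 + 135 ≈ 121231.3 mm ≈ 121 m.

121 m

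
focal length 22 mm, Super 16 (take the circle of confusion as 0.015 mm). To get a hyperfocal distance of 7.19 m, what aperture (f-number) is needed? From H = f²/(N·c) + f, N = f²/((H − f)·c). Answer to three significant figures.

f/4.50

Rearrange H = f²/(N·c) + f for N: N = f² / ((H − f)·c).
N = 22² / ((7190 − 22) × 0.015) = 484 / 107.5 ≈ 4.50.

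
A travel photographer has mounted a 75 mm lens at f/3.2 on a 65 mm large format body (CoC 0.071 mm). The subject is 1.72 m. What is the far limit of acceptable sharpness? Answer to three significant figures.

Hyperfocal distance H = f²/(N·c) + f = 75²/(3.2 × 0.071) + 75 = 5625/0.2272 + 75 ≈ 24832.9 mm ≈ 24.83 m.
Far limit Df = s·(H − f)/(H − s) = 1720 × (24832.9 − 75) / (24832.9 − 1720) = 1720 × 24757.9 / 23112.9 ≈ 1842.4 mm ≈ 1.84 m.

1.84 m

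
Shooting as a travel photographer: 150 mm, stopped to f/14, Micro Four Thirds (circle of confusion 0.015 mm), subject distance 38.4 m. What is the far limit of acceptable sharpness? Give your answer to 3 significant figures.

59.7 m

Hyperfocal distance H = f²/(N·c) + f = 150²/(14 × 0.015) + 150 = 22500/0.21 + 150 ≈ 107292.9 mm ≈ 107.3 m.
Far limit Df = s·(H − f)/(H − s) = 38400 × (107292.9 − 150) / (107292.9 − 38400) = 38400 × 107142.9 / 68892.9 ≈ 59720 mm ≈ 59.7 m.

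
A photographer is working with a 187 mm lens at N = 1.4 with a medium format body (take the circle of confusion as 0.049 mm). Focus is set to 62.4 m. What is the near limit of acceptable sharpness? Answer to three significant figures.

55.6 m

Hyperfocal distance H = f²/(N·c) + f = 187²/(1.4 × 0.049) + 187 = 34969/0.0686 + 187 ≈ 509939.2 mm ≈ 509.9 m.
Near limit Dn = s·(H − f)/(H + s − 2f) = 62400 × (509939.2 − 187) / (509939.2 + 62400 − 2 × 187) = 62400 × 509752.2 / 571965.2 ≈ 55613 mm ≈ 55.6 m.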